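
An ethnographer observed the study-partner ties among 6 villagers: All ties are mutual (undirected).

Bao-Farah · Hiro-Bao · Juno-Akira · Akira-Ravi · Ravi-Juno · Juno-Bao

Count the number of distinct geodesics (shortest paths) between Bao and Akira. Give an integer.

1

The shortest distance is 2, and the only length-2 path is Bao–Juno–Akira. So there is exactly 1 shortest path.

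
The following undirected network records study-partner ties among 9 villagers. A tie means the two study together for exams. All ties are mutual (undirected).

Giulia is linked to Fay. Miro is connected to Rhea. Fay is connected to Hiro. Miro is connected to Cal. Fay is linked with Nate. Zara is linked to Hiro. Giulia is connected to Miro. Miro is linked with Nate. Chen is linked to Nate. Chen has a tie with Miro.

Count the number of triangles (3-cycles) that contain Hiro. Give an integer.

Hiro's neighbors are Fay and Zara, but none of them are tied to each other, so no triangle contains Hiro.

0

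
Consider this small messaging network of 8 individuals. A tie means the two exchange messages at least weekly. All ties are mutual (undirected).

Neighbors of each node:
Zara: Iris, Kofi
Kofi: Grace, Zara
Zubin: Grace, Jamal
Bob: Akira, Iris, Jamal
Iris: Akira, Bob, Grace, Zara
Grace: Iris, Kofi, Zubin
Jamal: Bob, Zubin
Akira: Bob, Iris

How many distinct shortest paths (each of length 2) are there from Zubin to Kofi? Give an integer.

1

The shortest distance is 2, and the only length-2 path is Zubin–Grace–Kofi. So there is exactly 1 shortest path.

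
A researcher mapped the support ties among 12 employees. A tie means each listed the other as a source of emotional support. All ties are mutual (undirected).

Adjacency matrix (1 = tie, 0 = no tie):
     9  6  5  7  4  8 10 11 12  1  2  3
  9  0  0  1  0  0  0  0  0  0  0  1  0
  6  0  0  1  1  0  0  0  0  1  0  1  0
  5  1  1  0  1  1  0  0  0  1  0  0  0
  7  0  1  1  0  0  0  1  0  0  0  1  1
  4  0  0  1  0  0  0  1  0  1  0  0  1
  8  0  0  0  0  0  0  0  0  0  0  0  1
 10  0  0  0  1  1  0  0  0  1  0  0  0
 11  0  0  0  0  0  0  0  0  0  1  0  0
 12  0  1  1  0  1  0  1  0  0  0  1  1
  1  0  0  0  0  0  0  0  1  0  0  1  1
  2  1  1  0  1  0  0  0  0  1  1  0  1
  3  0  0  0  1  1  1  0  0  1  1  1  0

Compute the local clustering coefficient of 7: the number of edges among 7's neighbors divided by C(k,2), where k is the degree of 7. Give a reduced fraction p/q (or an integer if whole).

7's neighbors: 2, 3, 5, 6, and 10 (k = 5).
Possible neighbor pairs: C(5,2) = 10. Edges among them: 2–3, 2–6, 5–6 → e = 3.
Clustering(7) = 3/10.

3/10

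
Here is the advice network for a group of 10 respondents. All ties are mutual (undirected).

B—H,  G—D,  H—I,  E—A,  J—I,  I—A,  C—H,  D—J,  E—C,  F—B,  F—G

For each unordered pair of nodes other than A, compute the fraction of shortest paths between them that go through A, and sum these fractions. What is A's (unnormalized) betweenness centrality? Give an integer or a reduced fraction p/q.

Pairs whose geodesics pass through A — E–I: 1; E–J: 1; E–D: 1; E–G: 1/2.
All other pairs contribute 0.
Summing the contributions gives betweenness(A) = 7/2.

7/2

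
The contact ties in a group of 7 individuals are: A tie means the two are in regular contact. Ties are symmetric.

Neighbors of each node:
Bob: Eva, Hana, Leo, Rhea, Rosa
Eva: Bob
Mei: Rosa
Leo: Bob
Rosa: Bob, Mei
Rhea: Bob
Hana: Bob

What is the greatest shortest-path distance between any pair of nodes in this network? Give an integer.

3

Eccentricity of each node (its greatest distance to any other): Bob:2, Eva:3, Hana:3, Leo:3, Mei:3, Rhea:3, Rosa:2.
The maximum eccentricity is 3, realized for instance by the pair Mei–Leo via Mei – Rosa – Bob – Leo. So the diameter is 3.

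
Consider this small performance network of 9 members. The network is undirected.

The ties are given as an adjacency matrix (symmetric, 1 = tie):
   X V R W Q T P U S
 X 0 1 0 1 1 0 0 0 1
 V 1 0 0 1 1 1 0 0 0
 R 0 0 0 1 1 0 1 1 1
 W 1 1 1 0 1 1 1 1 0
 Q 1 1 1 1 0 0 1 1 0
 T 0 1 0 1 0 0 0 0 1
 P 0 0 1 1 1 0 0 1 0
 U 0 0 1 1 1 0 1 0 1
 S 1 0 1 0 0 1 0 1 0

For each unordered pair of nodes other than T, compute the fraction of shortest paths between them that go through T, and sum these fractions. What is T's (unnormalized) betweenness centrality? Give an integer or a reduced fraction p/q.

Pairs whose geodesics pass through T — V–S: 1/2; W–S: 1/4.
All other pairs contribute 0.
Summing the contributions gives betweenness(T) = 3/4.

3/4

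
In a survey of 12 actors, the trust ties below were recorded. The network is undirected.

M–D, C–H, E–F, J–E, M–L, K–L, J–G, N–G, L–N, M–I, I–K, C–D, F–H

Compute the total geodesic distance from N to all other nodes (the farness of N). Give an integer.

30

Distances from N: C:4, D:3, E:3, F:4, G:1, H:5, I:3, J:2, K:2, L:1, M:2.
Sum = 4 + 3 + 3 + 4 + 1 + 5 + 3 + 2 + 2 + 1 + 2 = 30.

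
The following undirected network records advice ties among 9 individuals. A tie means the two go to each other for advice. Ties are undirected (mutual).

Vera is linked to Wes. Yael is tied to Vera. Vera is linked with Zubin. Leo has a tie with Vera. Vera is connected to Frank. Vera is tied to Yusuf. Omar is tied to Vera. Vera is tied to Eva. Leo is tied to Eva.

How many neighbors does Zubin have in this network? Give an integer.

1

Zubin is directly tied to Vera. That is 1 neighbor, so the degree of Zubin is 1.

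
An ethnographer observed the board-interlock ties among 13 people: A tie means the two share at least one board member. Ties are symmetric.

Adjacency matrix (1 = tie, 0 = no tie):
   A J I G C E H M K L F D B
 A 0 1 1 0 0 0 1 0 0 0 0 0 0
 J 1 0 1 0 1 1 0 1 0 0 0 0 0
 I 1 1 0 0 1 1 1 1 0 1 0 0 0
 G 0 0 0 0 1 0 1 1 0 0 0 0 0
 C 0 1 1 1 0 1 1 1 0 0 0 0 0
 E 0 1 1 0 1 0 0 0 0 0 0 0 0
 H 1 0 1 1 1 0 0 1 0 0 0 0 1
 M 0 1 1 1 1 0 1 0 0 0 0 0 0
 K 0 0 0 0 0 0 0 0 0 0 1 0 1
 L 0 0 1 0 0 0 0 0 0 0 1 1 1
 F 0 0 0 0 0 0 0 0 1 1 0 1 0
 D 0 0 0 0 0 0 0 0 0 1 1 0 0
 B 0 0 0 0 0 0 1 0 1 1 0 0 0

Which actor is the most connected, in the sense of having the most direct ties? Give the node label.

Degrees — A:3, B:3, C:6, D:2, E:3, F:3, G:3, H:6, I:7, J:5, K:2, L:4, M:5.
The maximum is 7, attained only by I.

I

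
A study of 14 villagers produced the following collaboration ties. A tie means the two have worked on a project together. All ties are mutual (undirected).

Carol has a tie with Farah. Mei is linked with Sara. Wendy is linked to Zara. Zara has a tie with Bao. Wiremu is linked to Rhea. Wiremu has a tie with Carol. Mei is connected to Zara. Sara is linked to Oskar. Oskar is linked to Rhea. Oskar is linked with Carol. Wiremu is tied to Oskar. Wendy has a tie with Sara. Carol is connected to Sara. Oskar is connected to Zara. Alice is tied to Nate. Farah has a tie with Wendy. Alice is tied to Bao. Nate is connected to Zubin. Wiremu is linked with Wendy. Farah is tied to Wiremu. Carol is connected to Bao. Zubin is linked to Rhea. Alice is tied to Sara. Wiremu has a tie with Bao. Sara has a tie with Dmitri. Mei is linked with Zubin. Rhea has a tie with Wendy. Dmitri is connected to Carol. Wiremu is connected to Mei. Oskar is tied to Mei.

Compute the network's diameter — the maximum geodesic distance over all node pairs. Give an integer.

4

Eccentricity of each node (its greatest distance to any other): Alice:3, Bao:3, Carol:3, Dmitri:3, Farah:4, Mei:2, Nate:4, Oskar:3, Rhea:3, Sara:2, Wendy:3, Wiremu:3, Zara:3, Zubin:3.
The maximum eccentricity is 4, realized for instance by the pair Nate–Farah via Nate – Zubin – Mei – Wiremu – Farah. So the diameter is 4.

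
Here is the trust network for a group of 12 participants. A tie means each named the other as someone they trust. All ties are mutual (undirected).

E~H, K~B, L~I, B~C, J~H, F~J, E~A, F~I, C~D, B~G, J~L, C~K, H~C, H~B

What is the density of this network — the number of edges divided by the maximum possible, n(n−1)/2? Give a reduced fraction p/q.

7/33

There are 14 edges and 12 nodes, so the maximum possible is C(12,2) = 66.
Density = 14/66 = 7/33.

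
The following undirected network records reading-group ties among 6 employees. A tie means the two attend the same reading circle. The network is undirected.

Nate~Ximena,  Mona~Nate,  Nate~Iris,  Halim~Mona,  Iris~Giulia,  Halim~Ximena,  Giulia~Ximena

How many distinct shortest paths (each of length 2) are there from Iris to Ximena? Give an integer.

2

The shortest distance is 2. The length-2 paths are: Iris–Giulia–Ximena; Iris–Nate–Ximena.
That gives 2 distinct shortest paths.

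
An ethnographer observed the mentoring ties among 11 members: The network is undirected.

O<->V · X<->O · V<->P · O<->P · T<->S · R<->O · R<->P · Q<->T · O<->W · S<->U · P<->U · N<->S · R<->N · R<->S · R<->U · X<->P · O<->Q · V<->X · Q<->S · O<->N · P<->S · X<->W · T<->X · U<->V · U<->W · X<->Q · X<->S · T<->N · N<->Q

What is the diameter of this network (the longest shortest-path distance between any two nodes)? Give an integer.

2

Eccentricity of each node (its greatest distance to any other): N:2, O:2, P:2, Q:2, R:2, S:2, T:2, U:2, V:2, W:2, X:2.
The maximum eccentricity is 2, realized for instance by the pair X–R via X – P – R. So the diameter is 2.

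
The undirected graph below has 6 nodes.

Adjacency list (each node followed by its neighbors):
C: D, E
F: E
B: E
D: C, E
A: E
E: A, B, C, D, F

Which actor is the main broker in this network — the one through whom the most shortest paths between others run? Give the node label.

E

Unnormalized betweenness of each node: A:0, B:0, C:0, D:0, E:9, F:0.
E has the largest value, 9, making it the main broker — the node through which the most shortest paths run.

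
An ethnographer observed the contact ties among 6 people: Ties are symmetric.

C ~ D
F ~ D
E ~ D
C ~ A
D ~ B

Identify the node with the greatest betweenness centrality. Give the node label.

D

Unnormalized betweenness of each node: A:0, B:0, C:4, D:9, E:0, F:0.
D has the largest value, 9, making it the main broker — the node through which the most shortest paths run.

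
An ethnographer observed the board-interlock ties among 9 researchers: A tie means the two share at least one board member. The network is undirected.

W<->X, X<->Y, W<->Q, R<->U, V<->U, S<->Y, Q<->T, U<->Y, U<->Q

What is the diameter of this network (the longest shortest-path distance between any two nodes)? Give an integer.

Eccentricity of each node (its greatest distance to any other): Q:3, R:3, S:4, T:4, U:2, V:3, W:3, X:3, Y:3.
The maximum eccentricity is 4, realized for instance by the pair T–S via T – Q – U – Y – S. So the diameter is 4.

4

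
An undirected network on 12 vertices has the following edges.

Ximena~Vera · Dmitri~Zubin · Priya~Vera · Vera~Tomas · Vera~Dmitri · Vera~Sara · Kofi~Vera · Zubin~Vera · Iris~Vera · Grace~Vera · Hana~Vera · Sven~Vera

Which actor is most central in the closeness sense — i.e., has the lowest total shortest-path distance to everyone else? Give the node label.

Farness (sum of distances to all others) for each node — Dmitri:20, Grace:21, Hana:21, Iris:21, Kofi:21, Priya:21, Sara:21, Sven:21, Tomas:21, Vera:11, Ximena:21, Zubin:20.
The smallest farness is 11, for Vera, so Vera has the highest closeness.

Vera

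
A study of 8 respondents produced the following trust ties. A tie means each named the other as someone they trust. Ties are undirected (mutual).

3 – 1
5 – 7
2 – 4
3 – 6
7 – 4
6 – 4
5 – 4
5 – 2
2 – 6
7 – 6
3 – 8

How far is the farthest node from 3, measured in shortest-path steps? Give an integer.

Distances from 3: 1:1, 2:2, 4:2, 5:3, 6:1, 7:2, 8:1.
The largest is 3 (to 5), so the eccentricity of 3 is 3.

3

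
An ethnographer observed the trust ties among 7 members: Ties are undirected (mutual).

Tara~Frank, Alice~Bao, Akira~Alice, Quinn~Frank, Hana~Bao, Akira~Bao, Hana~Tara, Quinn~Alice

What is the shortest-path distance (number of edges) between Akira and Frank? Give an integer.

One shortest route is Akira – Alice – Quinn – Frank, which uses 3 edges, and at distance 2 from Akira we only reach {Hana, Quinn}, which does not include Frank. So d(Akira,Frank) = 3.

3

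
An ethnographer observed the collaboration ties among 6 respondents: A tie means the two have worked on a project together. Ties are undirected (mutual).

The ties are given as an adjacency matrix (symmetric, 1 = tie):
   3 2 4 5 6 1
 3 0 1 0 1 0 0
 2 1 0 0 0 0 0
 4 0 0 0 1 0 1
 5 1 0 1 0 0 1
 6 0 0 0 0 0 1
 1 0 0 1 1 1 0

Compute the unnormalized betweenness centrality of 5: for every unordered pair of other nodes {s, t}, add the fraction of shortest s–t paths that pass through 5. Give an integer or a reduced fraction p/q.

6

Pairs whose geodesics pass through 5 — 3–4: 1; 3–6: 1; 3–1: 1; 2–4: 1; 2–6: 1; 2–1: 1.
All other pairs contribute 0.
Summing the contributions gives betweenness(5) = 6.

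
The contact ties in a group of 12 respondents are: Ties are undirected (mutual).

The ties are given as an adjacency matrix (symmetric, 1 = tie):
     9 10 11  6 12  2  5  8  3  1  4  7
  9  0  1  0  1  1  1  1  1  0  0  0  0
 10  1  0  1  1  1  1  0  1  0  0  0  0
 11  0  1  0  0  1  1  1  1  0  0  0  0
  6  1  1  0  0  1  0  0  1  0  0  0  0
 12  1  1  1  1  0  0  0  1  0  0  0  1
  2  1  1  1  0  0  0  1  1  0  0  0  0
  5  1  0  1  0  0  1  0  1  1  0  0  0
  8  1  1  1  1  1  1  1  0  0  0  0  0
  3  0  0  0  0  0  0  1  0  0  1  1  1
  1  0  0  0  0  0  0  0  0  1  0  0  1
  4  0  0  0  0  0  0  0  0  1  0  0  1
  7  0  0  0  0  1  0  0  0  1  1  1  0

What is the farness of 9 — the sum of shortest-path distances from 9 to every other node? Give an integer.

18

Distances from 9: 1:3, 2:1, 3:2, 4:3, 5:1, 6:1, 7:2, 8:1, 10:1, 11:2, 12:1.
Sum = 3 + 1 + 2 + 3 + 1 + 1 + 2 + 1 + 1 + 2 + 1 = 18.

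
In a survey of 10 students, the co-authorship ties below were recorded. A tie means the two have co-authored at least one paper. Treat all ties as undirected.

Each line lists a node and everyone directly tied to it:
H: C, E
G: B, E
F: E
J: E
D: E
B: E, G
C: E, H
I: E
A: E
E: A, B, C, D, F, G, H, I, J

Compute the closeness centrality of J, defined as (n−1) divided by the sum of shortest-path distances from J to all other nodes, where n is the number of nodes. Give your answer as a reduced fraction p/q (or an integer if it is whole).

Distances from J: A:2, B:2, C:2, D:2, E:1, F:2, G:2, H:2, I:2. Sum = 17.
n = 10, so closeness = 9/17.

9/17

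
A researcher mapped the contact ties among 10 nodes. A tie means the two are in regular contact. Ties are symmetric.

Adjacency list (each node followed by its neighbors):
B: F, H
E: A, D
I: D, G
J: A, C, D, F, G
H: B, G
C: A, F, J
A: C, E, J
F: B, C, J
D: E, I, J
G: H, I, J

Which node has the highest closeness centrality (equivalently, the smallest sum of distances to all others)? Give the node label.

Farness (sum of distances to all others) for each node — A:18, B:21, C:17, D:17, E:22, F:17, G:16, H:21, I:20, J:13.
The smallest farness is 13, for J, so J has the highest closeness.

J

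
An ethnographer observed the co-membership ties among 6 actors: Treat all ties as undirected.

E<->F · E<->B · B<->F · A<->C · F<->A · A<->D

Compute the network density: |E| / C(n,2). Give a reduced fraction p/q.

2/5

There are 6 edges and 6 nodes, so the maximum possible is C(6,2) = 15.
Density = 6/15 = 2/5.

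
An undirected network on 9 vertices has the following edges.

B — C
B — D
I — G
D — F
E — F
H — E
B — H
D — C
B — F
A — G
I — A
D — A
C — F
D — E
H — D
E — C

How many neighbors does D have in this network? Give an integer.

6

D is directly tied to A, B, C, E, F, and H. That is 6 neighbors, so the degree of D is 6.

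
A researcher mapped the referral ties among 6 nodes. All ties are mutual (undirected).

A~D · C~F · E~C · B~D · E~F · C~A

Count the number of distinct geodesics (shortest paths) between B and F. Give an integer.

The shortest distance is 4, and the only length-4 path is B–D–A–C–F. So there is exactly 1 shortest path.

1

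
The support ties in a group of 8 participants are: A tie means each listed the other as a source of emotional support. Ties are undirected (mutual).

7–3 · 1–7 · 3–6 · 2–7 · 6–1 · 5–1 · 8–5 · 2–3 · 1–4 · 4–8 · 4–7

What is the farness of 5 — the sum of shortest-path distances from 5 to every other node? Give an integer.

Distances from 5: 1:1, 2:3, 3:3, 4:2, 6:2, 7:2, 8:1.
Sum = 1 + 3 + 3 + 2 + 2 + 2 + 1 = 14.

14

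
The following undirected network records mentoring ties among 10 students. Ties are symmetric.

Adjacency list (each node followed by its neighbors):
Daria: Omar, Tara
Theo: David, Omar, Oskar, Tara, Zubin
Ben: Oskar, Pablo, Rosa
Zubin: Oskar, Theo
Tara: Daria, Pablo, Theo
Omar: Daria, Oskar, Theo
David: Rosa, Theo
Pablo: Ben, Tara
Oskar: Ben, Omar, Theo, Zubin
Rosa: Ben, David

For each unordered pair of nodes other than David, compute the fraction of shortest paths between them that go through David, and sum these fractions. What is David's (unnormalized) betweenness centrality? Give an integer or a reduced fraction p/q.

3

Pairs whose geodesics pass through David — Daria–Rosa: 2/4; Omar–Rosa: 1/2; Zubin–Rosa: 1/2; Theo–Rosa: 1; Rosa–Tara: 1/2.
All other pairs contribute 0.
Summing the contributions gives betweenness(David) = 3.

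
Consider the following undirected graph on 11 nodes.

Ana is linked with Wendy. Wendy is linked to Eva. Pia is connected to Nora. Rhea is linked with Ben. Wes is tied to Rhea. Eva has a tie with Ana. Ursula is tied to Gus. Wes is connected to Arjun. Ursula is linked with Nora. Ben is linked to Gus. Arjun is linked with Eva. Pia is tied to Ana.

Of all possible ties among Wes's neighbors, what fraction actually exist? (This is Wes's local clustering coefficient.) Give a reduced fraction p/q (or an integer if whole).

0

Wes's neighbors: Arjun and Rhea (k = 2).
Possible neighbor pairs: C(2,2) = 1. Edges among them: none → e = 0.
Clustering(Wes) = 0/1.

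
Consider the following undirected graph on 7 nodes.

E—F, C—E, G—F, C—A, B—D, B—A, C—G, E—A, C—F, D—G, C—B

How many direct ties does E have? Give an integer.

E is directly tied to A, C, and F. That is 3 neighbors, so the degree of E is 3.

3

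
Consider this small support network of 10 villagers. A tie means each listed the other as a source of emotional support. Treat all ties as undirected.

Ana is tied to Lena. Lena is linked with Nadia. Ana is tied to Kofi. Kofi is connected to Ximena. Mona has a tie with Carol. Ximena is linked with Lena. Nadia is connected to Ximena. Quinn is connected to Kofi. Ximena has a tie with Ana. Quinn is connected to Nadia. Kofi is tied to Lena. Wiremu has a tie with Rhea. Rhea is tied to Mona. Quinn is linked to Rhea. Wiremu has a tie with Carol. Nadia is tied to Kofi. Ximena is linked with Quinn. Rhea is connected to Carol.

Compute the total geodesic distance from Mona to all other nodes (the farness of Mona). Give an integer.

Distances from Mona: Ana:4, Carol:1, Kofi:3, Lena:4, Nadia:3, Quinn:2, Rhea:1, Wiremu:2, Ximena:3.
Sum = 4 + 1 + 3 + 4 + 3 + 2 + 1 + 2 + 3 = 23.

23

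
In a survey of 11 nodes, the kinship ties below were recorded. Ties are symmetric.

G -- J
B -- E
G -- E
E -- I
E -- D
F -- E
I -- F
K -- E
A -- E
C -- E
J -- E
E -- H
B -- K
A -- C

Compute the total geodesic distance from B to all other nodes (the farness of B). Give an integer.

Distances from B: A:2, C:2, D:2, E:1, F:2, G:2, H:2, I:2, J:2, K:1.
Sum = 2 + 2 + 2 + 1 + 2 + 2 + 2 + 2 + 2 + 1 = 18.

18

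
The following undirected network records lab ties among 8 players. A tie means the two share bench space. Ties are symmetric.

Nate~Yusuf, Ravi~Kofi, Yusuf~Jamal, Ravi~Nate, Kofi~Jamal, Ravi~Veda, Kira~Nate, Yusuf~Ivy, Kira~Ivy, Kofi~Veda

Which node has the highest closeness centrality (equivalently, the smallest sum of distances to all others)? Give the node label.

Farness (sum of distances to all others) for each node — Ivy:16, Jamal:13, Kira:15, Kofi:13, Nate:11, Ravi:12, Veda:16, Yusuf:12.
The smallest farness is 11, for Nate, so Nate has the highest closeness.

Nate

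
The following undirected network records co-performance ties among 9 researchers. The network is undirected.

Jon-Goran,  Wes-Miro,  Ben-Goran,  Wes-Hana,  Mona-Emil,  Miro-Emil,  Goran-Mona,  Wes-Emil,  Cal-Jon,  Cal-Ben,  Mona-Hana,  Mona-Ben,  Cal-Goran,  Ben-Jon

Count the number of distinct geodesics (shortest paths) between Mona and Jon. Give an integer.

The shortest distance is 2. The length-2 paths are: Mona–Ben–Jon; Mona–Goran–Jon.
That gives 2 distinct shortest paths.

2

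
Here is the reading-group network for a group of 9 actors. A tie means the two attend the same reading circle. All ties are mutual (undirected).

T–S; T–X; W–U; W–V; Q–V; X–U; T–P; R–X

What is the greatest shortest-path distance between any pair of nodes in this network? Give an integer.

Eccentricity of each node (its greatest distance to any other): P:6, Q:6, R:5, S:6, T:5, U:3, V:5, W:4, X:4.
The maximum eccentricity is 6, realized for instance by the pair P–Q via P – T – X – U – W – V – Q. So the diameter is 6.

6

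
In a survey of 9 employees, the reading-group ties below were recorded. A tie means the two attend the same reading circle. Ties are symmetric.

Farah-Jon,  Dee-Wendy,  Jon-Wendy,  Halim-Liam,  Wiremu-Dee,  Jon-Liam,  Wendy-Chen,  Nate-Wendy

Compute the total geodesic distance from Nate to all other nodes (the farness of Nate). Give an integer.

Distances from Nate: Chen:2, Dee:2, Farah:3, Halim:4, Jon:2, Liam:3, Wendy:1, Wiremu:3.
Sum = 2 + 2 + 3 + 4 + 2 + 3 + 1 + 3 = 20.

20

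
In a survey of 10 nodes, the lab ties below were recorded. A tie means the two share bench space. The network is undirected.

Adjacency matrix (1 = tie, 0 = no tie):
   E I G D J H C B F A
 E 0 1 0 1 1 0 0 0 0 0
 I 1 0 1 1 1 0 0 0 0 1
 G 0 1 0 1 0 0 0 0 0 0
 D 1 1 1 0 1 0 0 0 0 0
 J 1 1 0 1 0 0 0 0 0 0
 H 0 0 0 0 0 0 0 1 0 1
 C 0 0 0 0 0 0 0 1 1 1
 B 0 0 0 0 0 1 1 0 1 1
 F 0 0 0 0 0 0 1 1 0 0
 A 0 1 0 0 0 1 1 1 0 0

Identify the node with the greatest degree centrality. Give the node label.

I

Degrees — A:4, B:4, C:3, D:4, E:3, F:2, G:2, H:2, I:5, J:3.
The maximum is 5, attained only by I.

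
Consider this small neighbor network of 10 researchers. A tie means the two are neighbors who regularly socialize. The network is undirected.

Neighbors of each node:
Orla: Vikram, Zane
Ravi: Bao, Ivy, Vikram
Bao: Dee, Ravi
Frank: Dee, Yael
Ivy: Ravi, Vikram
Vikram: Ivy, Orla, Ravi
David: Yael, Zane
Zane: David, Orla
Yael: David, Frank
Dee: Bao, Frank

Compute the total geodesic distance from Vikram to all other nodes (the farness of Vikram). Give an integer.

21

Distances from Vikram: Bao:2, David:3, Dee:3, Frank:4, Ivy:1, Orla:1, Ravi:1, Yael:4, Zane:2.
Sum = 2 + 3 + 3 + 4 + 1 + 1 + 1 + 4 + 2 = 21.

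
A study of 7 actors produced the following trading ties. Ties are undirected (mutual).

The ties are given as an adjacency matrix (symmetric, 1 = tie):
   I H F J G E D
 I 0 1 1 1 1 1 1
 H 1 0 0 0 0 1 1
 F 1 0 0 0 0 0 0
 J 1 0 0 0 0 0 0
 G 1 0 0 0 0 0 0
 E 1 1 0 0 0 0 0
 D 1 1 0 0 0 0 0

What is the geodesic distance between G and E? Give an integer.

2

One shortest route is G – I – E, which uses 2 edges, and G and E are not directly tied, so nothing shorter exists. So d(G,E) = 2.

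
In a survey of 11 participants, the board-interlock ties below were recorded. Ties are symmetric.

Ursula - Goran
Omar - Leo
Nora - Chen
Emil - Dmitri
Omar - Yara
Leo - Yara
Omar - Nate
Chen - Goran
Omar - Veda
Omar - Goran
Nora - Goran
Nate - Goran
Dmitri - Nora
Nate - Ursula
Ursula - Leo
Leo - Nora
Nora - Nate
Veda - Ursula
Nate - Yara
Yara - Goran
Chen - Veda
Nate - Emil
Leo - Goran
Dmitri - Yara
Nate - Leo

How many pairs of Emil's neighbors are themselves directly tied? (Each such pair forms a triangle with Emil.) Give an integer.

Emil's neighbors are Dmitri and Nate, but none of them are tied to each other, so no triangle contains Emil.

0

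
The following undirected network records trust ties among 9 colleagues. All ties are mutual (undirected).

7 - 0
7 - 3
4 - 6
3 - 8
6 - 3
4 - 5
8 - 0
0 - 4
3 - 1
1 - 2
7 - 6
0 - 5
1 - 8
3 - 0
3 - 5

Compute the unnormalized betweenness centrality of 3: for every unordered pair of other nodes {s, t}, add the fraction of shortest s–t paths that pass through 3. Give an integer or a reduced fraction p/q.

71/6

Pairs whose geodesics pass through 3 — 0–2: 1/2; 0–6: 1/3; 0–1: 1/2; 2–5: 1; 2–6: 1; 2–4: 3/4; 2–7: 1; 5–6: 1/2; 5–1: 1; 5–7: 1/2; 5–8: 1/2; 6–1: 1; 6–8: 1; 4–1: 3/4 … (+2 more pairs).
All other pairs contribute 0.
Summing the contributions gives betweenness(3) = 71/6.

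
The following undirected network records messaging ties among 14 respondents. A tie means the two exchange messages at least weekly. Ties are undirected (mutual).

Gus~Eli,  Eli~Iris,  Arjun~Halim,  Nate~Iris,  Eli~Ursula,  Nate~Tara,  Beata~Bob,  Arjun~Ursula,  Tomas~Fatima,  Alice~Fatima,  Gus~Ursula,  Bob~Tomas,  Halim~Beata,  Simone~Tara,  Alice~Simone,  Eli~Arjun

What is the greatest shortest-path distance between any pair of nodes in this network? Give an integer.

7

Eccentricity of each node (its greatest distance to any other): Alice:6, Arjun:6, Beata:6, Bob:6, Eli:6, Fatima:7, Gus:7, Halim:6, Iris:6, Nate:6, Simone:6, Tara:6, Tomas:6, Ursula:6.
The maximum eccentricity is 7, realized for instance by the pair Gus–Fatima via Gus – Eli – Iris – Nate – Tara – Simone – Alice – Fatima. So the diameter is 7.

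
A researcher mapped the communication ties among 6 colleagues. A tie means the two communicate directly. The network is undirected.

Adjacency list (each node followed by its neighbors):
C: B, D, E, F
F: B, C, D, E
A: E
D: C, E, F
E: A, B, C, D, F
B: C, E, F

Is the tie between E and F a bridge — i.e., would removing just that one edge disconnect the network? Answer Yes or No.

Even without that edge, E still reaches F via E – D – F, so the network stays connected. Not a bridge.

No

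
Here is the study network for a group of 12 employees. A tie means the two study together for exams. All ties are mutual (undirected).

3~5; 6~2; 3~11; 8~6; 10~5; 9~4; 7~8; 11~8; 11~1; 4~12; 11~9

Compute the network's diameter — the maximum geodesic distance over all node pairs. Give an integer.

6

Eccentricity of each node (its greatest distance to any other): 1:4, 2:6, 3:4, 4:5, 5:5, 6:5, 7:5, 8:4, 9:4, 10:6, 11:3, 12:6.
The maximum eccentricity is 6, realized for instance by the pair 10–12 via 10 – 5 – 3 – 11 – 9 – 4 – 12. So the diameter is 6.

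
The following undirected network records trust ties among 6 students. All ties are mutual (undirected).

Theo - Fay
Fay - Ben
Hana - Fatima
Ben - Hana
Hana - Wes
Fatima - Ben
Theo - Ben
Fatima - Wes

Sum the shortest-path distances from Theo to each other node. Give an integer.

Distances from Theo: Ben:1, Fatima:2, Fay:1, Hana:2, Wes:3.
Sum = 1 + 2 + 1 + 2 + 3 = 9.

9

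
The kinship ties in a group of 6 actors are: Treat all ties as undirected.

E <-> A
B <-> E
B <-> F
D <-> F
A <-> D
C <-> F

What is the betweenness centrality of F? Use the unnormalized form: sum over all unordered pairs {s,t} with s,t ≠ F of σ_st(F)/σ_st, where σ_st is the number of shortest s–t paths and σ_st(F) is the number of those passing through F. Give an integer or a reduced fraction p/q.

5

Pairs whose geodesics pass through F — C–E: 1; C–A: 1; C–D: 1; C–B: 1; D–B: 1.
All other pairs contribute 0.
Summing the contributions gives betweenness(F) = 5.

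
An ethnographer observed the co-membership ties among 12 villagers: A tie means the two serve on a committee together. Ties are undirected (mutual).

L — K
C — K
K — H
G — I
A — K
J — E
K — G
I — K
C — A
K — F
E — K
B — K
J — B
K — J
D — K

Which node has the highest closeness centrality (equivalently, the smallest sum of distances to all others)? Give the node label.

Farness (sum of distances to all others) for each node — A:20, B:20, C:20, D:21, E:20, F:21, G:20, H:21, I:20, J:19, K:11, L:21.
The smallest farness is 11, for K, so K has the highest closeness.

K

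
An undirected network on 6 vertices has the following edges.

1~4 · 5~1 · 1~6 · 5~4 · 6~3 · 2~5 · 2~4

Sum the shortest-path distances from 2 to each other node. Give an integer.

11

Distances from 2: 1:2, 3:4, 4:1, 5:1, 6:3.
Sum = 2 + 4 + 1 + 1 + 3 = 11.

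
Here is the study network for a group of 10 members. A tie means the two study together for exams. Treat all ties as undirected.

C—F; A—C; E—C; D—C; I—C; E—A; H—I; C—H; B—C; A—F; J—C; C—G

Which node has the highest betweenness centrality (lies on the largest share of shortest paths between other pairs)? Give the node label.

Unnormalized betweenness of each node: A:1/2, B:0, C:65/2, D:0, E:0, F:0, G:0, H:0, I:0, J:0.
C has the largest value, 65/2, making it the main broker — the node through which the most shortest paths run.

C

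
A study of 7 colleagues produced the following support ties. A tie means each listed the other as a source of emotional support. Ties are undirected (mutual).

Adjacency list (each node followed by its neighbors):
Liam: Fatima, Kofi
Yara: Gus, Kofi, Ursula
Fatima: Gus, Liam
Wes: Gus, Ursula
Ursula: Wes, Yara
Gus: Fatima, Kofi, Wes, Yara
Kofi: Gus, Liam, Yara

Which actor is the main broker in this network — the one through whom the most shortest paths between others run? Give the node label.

Gus

Unnormalized betweenness of each node: Fatima:1, Gus:6, Kofi:3, Liam:1/2, Ursula:1/2, Wes:1, Yara:3.
Gus has the largest value, 6, making it the main broker — the node through which the most shortest paths run.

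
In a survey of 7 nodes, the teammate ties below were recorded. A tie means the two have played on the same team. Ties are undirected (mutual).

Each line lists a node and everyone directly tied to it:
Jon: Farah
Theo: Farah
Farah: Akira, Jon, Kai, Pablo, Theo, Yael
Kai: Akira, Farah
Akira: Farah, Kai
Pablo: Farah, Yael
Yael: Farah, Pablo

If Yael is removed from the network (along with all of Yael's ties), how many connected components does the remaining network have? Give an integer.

1

Yael's neighbors (Farah and Pablo) remain reachable from one another through other ties, so the rest of the network stays in one piece.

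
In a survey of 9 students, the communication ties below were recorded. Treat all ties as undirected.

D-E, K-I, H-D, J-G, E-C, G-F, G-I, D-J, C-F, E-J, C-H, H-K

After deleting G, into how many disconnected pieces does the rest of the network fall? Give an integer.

1

G's neighbors (F, I, and J) remain reachable from one another through other ties, so the rest of the network stays in one piece.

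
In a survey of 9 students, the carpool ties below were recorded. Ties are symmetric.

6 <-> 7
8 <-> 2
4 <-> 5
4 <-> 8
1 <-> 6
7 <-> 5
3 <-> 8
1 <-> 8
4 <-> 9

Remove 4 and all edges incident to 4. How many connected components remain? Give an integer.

2

Without 4, the remaining ties split the others into: {1, 2, 3, 5, 6, 7, 8}; {9}.
That's 2 separate components.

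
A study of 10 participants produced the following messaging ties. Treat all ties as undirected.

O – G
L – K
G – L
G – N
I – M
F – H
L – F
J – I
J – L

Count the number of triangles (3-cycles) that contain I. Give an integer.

0

I's neighbors are J and M, but none of them are tied to each other, so no triangle contains I.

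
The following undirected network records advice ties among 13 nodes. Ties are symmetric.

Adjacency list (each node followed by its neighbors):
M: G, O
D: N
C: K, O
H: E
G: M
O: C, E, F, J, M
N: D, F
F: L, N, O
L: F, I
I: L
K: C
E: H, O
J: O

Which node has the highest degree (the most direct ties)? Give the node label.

Degrees — C:2, D:1, E:2, F:3, G:1, H:1, I:1, J:1, K:1, L:2, M:2, N:2, O:5.
The maximum is 5, attained only by O.

O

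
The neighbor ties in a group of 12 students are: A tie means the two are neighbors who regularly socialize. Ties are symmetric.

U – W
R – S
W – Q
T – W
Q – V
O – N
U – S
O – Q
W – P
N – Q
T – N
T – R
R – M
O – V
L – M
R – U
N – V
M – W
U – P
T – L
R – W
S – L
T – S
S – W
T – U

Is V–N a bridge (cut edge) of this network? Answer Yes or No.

Even without that edge, V still reaches N via V – O – N, so the network stays connected. Not a bridge.

No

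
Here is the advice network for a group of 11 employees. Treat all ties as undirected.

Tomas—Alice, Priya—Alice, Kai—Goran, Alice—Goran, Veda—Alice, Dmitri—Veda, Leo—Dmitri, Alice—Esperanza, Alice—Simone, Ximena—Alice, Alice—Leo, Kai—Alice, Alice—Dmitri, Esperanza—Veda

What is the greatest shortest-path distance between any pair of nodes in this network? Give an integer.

2

Eccentricity of each node (its greatest distance to any other): Alice:1, Dmitri:2, Esperanza:2, Goran:2, Kai:2, Leo:2, Priya:2, Simone:2, Tomas:2, Veda:2, Ximena:2.
The maximum eccentricity is 2, realized for instance by the pair Leo–Goran via Leo – Alice – Goran. So the diameter is 2.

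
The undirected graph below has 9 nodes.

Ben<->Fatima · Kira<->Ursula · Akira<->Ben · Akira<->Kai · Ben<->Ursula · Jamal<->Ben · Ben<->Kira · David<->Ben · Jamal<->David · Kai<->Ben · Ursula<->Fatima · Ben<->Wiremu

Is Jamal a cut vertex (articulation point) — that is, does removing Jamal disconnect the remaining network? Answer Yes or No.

Even without Jamal, every remaining node can still reach every other (the residual graph is connected), so Jamal is not a cut vertex.

No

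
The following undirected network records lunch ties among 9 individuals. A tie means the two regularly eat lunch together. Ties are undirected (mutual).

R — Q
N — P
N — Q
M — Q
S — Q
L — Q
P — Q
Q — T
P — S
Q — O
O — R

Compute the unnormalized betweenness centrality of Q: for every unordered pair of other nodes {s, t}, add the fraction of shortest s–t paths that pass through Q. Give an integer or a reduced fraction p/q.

Pairs whose geodesics pass through Q — P–R: 1; P–T: 1; P–O: 1; P–L: 1; P–M: 1; R–T: 1; R–S: 1; R–L: 1; R–N: 1; R–M: 1; T–S: 1; T–O: 1; T–L: 1; T–N: 1 … (+11 more pairs).
All other pairs contribute 0.
Summing the contributions gives betweenness(Q) = 49/2.

49/2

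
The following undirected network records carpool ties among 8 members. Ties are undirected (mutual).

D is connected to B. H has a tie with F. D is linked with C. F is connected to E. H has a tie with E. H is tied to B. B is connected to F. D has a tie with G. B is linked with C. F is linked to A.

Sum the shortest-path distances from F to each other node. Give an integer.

Distances from F: A:1, B:1, C:2, D:2, E:1, G:3, H:1.
Sum = 1 + 1 + 2 + 2 + 1 + 3 + 1 = 11.

11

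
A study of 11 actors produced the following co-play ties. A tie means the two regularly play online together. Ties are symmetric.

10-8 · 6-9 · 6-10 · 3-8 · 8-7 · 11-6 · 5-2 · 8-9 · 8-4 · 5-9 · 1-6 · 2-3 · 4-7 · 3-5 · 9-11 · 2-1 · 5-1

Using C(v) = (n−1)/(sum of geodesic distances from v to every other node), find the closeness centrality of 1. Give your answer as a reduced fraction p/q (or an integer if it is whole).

Distances from 1: 2:1, 3:2, 4:4, 5:1, 6:1, 7:4, 8:3, 9:2, 10:2, 11:2. Sum = 22.
n = 11, so closeness = 10/22 = 5/11.

5/11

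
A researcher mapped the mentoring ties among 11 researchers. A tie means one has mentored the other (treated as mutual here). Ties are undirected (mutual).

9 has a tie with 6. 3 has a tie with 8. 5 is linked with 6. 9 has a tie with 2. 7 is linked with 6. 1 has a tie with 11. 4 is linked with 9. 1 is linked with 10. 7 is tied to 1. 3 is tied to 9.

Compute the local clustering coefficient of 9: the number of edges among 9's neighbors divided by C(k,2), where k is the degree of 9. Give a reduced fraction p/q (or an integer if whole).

9's neighbors: 2, 3, 4, and 6 (k = 4).
Possible neighbor pairs: C(4,2) = 6. Edges among them: none → e = 0.
Clustering(9) = 0/6 = 0.

0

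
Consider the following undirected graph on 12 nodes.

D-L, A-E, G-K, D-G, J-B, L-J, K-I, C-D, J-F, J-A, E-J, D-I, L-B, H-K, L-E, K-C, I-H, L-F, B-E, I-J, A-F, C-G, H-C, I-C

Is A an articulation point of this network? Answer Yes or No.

Even without A, every remaining node can still reach every other (the residual graph is connected), so A is not a cut vertex.

No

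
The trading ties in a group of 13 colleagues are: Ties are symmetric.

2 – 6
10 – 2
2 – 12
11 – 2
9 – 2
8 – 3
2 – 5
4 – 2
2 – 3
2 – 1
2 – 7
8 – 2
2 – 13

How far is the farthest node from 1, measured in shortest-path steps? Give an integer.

2

Distances from 1: 2:1, 3:2, 4:2, 5:2, 6:2, 7:2, 8:2, 9:2, 10:2, 11:2, 12:2, 13:2.
The largest is 2 (to 4, 7, 9, 12, 8, 13, 10, 11, 5, 3, and 6), so the eccentricity of 1 is 2.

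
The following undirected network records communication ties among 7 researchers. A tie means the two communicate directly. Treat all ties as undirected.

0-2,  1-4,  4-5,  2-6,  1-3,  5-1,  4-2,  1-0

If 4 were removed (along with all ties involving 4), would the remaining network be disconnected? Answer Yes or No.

No

Even without 4, every remaining node can still reach every other (the residual graph is connected), so 4 is not a cut vertex.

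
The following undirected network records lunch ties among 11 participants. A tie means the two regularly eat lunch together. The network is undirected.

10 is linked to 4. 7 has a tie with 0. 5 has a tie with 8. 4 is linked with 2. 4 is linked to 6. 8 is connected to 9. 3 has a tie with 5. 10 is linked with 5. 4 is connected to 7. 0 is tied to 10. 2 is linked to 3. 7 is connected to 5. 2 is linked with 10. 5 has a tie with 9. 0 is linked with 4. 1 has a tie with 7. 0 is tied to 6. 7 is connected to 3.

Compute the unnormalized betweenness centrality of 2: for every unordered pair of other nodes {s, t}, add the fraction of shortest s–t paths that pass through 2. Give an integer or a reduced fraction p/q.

Pairs whose geodesics pass through 2 — 4–3: 1/2; 6–3: 1/3; 10–3: 1/2.
All other pairs contribute 0.
Summing the contributions gives betweenness(2) = 4/3.

4/3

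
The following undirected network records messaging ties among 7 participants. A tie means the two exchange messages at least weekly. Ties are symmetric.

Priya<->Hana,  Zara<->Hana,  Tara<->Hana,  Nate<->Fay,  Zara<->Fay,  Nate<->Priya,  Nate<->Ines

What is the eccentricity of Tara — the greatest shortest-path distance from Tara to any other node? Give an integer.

Distances from Tara: Fay:3, Hana:1, Ines:4, Nate:3, Priya:2, Zara:2.
The largest is 4 (to Ines), so the eccentricity of Tara is 4.

4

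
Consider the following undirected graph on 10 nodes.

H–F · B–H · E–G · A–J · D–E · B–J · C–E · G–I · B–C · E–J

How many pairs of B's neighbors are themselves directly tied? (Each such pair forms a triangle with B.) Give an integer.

B's neighbors are C, H, and J, but none of them are tied to each other, so no triangle contains B.

0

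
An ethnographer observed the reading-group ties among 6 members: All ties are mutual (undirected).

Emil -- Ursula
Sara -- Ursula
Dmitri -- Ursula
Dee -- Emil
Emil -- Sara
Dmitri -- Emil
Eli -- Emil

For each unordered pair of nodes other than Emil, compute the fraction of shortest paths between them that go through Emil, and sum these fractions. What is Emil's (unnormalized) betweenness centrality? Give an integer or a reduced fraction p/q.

15/2

Pairs whose geodesics pass through Emil — Dee–Eli: 1; Dee–Ursula: 1; Dee–Dmitri: 1; Dee–Sara: 1; Eli–Ursula: 1; Eli–Dmitri: 1; Eli–Sara: 1; Dmitri–Sara: 1/2.
All other pairs contribute 0.
Summing the contributions gives betweenness(Emil) = 15/2.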